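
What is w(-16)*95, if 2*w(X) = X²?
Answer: 12160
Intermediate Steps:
w(X) = X²/2
w(-16)*95 = ((½)*(-16)²)*95 = ((½)*256)*95 = 128*95 = 12160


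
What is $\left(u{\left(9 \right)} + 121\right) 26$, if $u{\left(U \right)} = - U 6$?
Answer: $1742$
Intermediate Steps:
$u{\left(U \right)} = - 6 U$
$\left(u{\left(9 \right)} + 121\right) 26 = \left(\left(-6\right) 9 + 121\right) 26 = \left(-54 + 121\right) 26 = 67 \cdot 26 = 1742$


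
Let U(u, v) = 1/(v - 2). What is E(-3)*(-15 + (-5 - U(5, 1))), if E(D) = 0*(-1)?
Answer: 0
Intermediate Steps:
E(D) = 0
U(u, v) = 1/(-2 + v)
E(-3)*(-15 + (-5 - U(5, 1))) = 0*(-15 + (-5 - 1/(-2 + 1))) = 0*(-15 + (-5 - 1/(-1))) = 0*(-15 + (-5 - 1*(-1))) = 0*(-15 + (-5 + 1)) = 0*(-15 - 4) = 0*(-19) = 0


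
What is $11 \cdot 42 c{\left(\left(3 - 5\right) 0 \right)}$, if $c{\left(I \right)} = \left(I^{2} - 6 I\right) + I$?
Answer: $0$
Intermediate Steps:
$c{\left(I \right)} = I^{2} - 5 I$
$11 \cdot 42 c{\left(\left(3 - 5\right) 0 \right)} = 11 \cdot 42 \left(3 - 5\right) 0 \left(-5 + \left(3 - 5\right) 0\right) = 462 \left(-2\right) 0 \left(-5 - 0\right) = 462 \cdot 0 \left(-5 + 0\right) = 462 \cdot 0 \left(-5\right) = 462 \cdot 0 = 0$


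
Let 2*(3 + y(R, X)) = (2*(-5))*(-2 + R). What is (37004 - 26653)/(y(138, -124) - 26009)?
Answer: -10351/26692 ≈ -0.38779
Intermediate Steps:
y(R, X) = 7 - 5*R (y(R, X) = -3 + ((2*(-5))*(-2 + R))/2 = -3 + (-10*(-2 + R))/2 = -3 + (20 - 10*R)/2 = -3 + (10 - 5*R) = 7 - 5*R)
(37004 - 26653)/(y(138, -124) - 26009) = (37004 - 26653)/((7 - 5*138) - 26009) = 10351/((7 - 690) - 26009) = 10351/(-683 - 26009) = 10351/(-26692) = 10351*(-1/26692) = -10351/26692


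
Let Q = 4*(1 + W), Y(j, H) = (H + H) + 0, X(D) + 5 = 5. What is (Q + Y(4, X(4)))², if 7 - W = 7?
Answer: 16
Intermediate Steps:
W = 0 (W = 7 - 1*7 = 7 - 7 = 0)
X(D) = 0 (X(D) = -5 + 5 = 0)
Y(j, H) = 2*H (Y(j, H) = 2*H + 0 = 2*H)
Q = 4 (Q = 4*(1 + 0) = 4*1 = 4)
(Q + Y(4, X(4)))² = (4 + 2*0)² = (4 + 0)² = 4² = 16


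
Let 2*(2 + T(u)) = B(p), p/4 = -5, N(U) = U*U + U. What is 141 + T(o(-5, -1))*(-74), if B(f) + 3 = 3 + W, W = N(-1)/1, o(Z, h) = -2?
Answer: 289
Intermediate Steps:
N(U) = U + U² (N(U) = U² + U = U + U²)
W = 0 (W = -(1 - 1)/1 = -1*0*1 = 0*1 = 0)
p = -20 (p = 4*(-5) = -20)
B(f) = 0 (B(f) = -3 + (3 + 0) = -3 + 3 = 0)
T(u) = -2 (T(u) = -2 + (½)*0 = -2 + 0 = -2)
141 + T(o(-5, -1))*(-74) = 141 - 2*(-74) = 141 + 148 = 289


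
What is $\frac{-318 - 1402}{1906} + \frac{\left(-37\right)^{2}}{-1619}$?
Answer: $- \frac{2696997}{1542907} \approx -1.748$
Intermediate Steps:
$\frac{-318 - 1402}{1906} + \frac{\left(-37\right)^{2}}{-1619} = \left(-318 - 1402\right) \frac{1}{1906} + 1369 \left(- \frac{1}{1619}\right) = \left(-1720\right) \frac{1}{1906} - \frac{1369}{1619} = - \frac{860}{953} - \frac{1369}{1619} = - \frac{2696997}{1542907}$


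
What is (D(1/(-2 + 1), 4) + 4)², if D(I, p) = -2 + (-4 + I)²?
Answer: 729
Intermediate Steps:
(D(1/(-2 + 1), 4) + 4)² = ((-2 + (-4 + 1/(-2 + 1))²) + 4)² = ((-2 + (-4 + 1/(-1))²) + 4)² = ((-2 + (-4 - 1)²) + 4)² = ((-2 + (-5)²) + 4)² = ((-2 + 25) + 4)² = (23 + 4)² = 27² = 729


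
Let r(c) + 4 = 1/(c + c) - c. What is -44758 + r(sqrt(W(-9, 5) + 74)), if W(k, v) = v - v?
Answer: -44762 - 147*sqrt(74)/148 ≈ -44771.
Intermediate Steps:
W(k, v) = 0
r(c) = -4 + 1/(2*c) - c (r(c) = -4 + (1/(c + c) - c) = -4 + (1/(2*c) - c) = -4 + 1/(2*c) - c)
-44758 + r(sqrt(W(-9, 5) + 74)) = -44758 + (-4 + 1/(2*(sqrt(0 + 74))) - sqrt(0 + 74)) = -44758 + (-4 + 1/(2*(sqrt(74))) - sqrt(74)) = -44758 + (-4 + (sqrt(74)/74)/2 - sqrt(74)) = -44758 + (-4 + sqrt(74)/148 - sqrt(74)) = -44758 + (-4 - 147*sqrt(74)/148) = -44762 - 147*sqrt(74)/148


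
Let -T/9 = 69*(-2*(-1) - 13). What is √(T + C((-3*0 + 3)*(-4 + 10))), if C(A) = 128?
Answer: √6959 ≈ 83.421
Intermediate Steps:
T = 6831 (T = -621*(-2*(-1) - 13) = -621*(2 - 13) = -621*(-11) = -9*(-759) = 6831)
√(T + C((-3*0 + 3)*(-4 + 10))) = √(6831 + 128) = √6959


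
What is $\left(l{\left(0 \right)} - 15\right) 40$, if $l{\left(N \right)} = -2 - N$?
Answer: $-680$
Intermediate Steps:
$\left(l{\left(0 \right)} - 15\right) 40 = \left(\left(-2 - 0\right) - 15\right) 40 = \left(\left(-2 + 0\right) - 15\right) 40 = \left(-2 - 15\right) 40 = \left(-17\right) 40 = -680$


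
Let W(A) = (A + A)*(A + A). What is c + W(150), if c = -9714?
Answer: 80286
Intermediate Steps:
W(A) = 4*A**2 (W(A) = (2*A)*(2*A) = 4*A**2)
c + W(150) = -9714 + 4*150**2 = -9714 + 4*22500 = -9714 + 90000 = 80286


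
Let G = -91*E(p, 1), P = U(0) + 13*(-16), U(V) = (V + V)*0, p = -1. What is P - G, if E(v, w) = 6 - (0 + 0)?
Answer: 338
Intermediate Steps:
E(v, w) = 6 (E(v, w) = 6 - 1*0 = 6 + 0 = 6)
U(V) = 0 (U(V) = (2*V)*0 = 0)
P = -208 (P = 0 + 13*(-16) = 0 - 208 = -208)
G = -546 (G = -91*6 = -546)
P - G = -208 - 1*(-546) = -208 + 546 = 338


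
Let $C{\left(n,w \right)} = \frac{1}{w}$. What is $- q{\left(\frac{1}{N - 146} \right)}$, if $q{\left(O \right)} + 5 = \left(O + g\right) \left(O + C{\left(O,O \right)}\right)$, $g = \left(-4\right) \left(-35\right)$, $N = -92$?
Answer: $\frac{1887637975}{56644} \approx 33325.0$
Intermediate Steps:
$g = 140$
$q{\left(O \right)} = -5 + \left(140 + O\right) \left(O + \frac{1}{O}\right)$ ($q{\left(O \right)} = -5 + \left(O + 140\right) \left(O + \frac{1}{O}\right) = -5 + \left(140 + O\right) \left(O + \frac{1}{O}\right)$)
$- q{\left(\frac{1}{N - 146} \right)} = - (-4 + \left(\frac{1}{-92 - 146}\right)^{2} + \frac{140}{-92 - 146} + \frac{140}{\frac{1}{-92 - 146}}) = - (-4 + \left(\frac{1}{-238}\right)^{2} + \frac{140}{-238} + \frac{140}{\frac{1}{-238}}) = - (-4 + \left(- \frac{1}{238}\right)^{2} + 140 \left(- \frac{1}{238}\right) + \frac{140}{- \frac{1}{238}}) = - (-4 + \frac{1}{56644} - \frac{10}{17} + 140 \left(-238\right)) = - (-4 + \frac{1}{56644} - \frac{10}{17} - 33320) = \left(-1\right) \left(- \frac{1887637975}{56644}\right) = \frac{1887637975}{56644}$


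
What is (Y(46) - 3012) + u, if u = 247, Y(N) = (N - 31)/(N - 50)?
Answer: -11075/4 ≈ -2768.8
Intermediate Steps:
Y(N) = (-31 + N)/(-50 + N)
(Y(46) - 3012) + u = ((-31 + 46)/(-50 + 46) - 3012) + 247 = (15/(-4) - 3012) + 247 = (-¼*15 - 3012) + 247 = (-15/4 - 3012) + 247 = -12063/4 + 247 = -11075/4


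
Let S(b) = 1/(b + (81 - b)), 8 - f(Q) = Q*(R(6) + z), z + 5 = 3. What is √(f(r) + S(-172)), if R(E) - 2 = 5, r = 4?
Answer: I*√971/9 ≈ 3.4623*I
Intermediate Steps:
z = -2 (z = -5 + 3 = -2)
R(E) = 7 (R(E) = 2 + 5 = 7)
f(Q) = 8 - 5*Q (f(Q) = 8 - Q*(7 - 2) = 8 - Q*5 = 8 - 5*Q)
S(b) = 1/81
√(f(r) + S(-172)) = √((8 - 5*4) + 1/81) = √((8 - 20) + 1/81) = √(-12 + 1/81) = √(-971/81) = I*√971/9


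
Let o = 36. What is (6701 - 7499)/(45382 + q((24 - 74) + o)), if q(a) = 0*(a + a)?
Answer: -399/22691 ≈ -0.017584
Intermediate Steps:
q(a) = 0 (q(a) = 0*(2*a) = 0)
(6701 - 7499)/(45382 + q((24 - 74) + o)) = (6701 - 7499)/(45382 + 0) = -798/45382 = -798*1/45382 = -399/22691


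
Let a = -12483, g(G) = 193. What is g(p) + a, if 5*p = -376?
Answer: -12290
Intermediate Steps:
p = -376/5 (p = (⅕)*(-376) = -376/5 ≈ -75.200)
g(p) + a = 193 - 12483 = -12290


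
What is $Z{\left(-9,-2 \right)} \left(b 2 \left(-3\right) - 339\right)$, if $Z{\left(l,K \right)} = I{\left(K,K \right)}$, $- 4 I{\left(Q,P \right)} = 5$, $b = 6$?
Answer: $\frac{1875}{4} \approx 468.75$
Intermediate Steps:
$I{\left(Q,P \right)} = - \frac{5}{4}$ ($I{\left(Q,P \right)} = \left(- \frac{1}{4}\right) 5 = - \frac{5}{4}$)
$Z{\left(l,K \right)} = - \frac{5}{4}$
$Z{\left(-9,-2 \right)} \left(b 2 \left(-3\right) - 339\right) = - \frac{5 \left(6 \cdot 2 \left(-3\right) - 339\right)}{4} = - \frac{5 \left(12 \left(-3\right) - 339\right)}{4} = - \frac{5 \left(-36 - 339\right)}{4} = \left(- \frac{5}{4}\right) \left(-375\right) = \frac{1875}{4}$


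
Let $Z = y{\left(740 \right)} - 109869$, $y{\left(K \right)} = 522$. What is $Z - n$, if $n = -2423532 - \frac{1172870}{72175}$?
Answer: $\frac{33405495049}{14435} \approx 2.3142 \cdot 10^{6}$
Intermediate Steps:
$n = - \frac{34983918994}{14435}$ ($n = -2423532 - \frac{234574}{14435} = - \frac{34983918994}{14435} \approx -2.4235 \cdot 10^{6}$)
$Z = -109347$ ($Z = 522 - 109869 = -109347$)
$Z - n = -109347 - - \frac{34983918994}{14435} = -109347 + \frac{34983918994}{14435} = \frac{33405495049}{14435}$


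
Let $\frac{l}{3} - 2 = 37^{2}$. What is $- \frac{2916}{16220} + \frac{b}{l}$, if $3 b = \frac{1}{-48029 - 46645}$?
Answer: $- \frac{851605036349}{4736979980730} \approx -0.17978$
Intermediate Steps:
$b = - \frac{1}{284022}$ ($b = \frac{1}{3 \left(-48029 - 46645\right)} = \frac{1}{3 \left(-94674\right)} = \frac{1}{3} \left(- \frac{1}{94674}\right) = - \frac{1}{284022} \approx -3.5209 \cdot 10^{-6}$)
$l = 4113$ ($l = 6 + 3 \cdot 37^{2} = 6 + 3 \cdot 1369 = 6 + 4107 = 4113$)
$- \frac{2916}{16220} + \frac{b}{l} = - \frac{2916}{16220} - \frac{1}{284022 \cdot 4113} = \left(-2916\right) \frac{1}{16220} - \frac{1}{1168182486} = - \frac{729}{4055} - \frac{1}{1168182486} = - \frac{851605036349}{4736979980730}$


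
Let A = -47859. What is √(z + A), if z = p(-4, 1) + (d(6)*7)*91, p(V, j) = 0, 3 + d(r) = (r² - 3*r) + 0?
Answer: 12*I*√266 ≈ 195.71*I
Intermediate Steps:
d(r) = -3 + r² - 3*r (d(r) = -3 + ((r² - 3*r) + 0) = -3 + (r² - 3*r) = -3 + r² - 3*r)
z = 9555 (z = 0 + ((-3 + 6² - 3*6)*7)*91 = 0 + ((-3 + 36 - 18)*7)*91 = 0 + (15*7)*91 = 0 + 105*91 = 0 + 9555 = 9555)
√(z + A) = √(9555 - 47859) = √(-38304) = 12*I*√266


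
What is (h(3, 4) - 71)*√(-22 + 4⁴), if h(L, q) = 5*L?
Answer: -168*√26 ≈ -856.63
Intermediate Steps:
(h(3, 4) - 71)*√(-22 + 4⁴) = (5*3 - 71)*√(-22 + 4⁴) = (15 - 71)*√(-22 + 256) = -168*√26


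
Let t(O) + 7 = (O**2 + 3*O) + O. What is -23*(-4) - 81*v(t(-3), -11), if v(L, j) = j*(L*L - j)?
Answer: 98993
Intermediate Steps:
t(O) = -7 + O**2 + 4*O (t(O) = -7 + ((O**2 + 3*O) + O) = -7 + (O**2 + 4*O) = -7 + O**2 + 4*O)
v(L, j) = j*(L**2 - j)
-23*(-4) - 81*v(t(-3), -11) = -23*(-4) - (-891)*((-7 + (-3)**2 + 4*(-3))**2 - 1*(-11)) = 92 - (-891)*((-7 + 9 - 12)**2 + 11) = 92 - (-891)*((-10)**2 + 11) = 92 - (-891)*(100 + 11) = 92 - (-891)*111 = 92 - 81*(-1221) = 92 + 98901 = 98993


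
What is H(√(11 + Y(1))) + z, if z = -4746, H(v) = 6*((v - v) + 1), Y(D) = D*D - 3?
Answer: -4740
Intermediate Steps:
Y(D) = -3 + D² (Y(D) = D² - 3 = -3 + D²)
H(v) = 6 (H(v) = 6*(0 + 1) = 6*1 = 6)
H(√(11 + Y(1))) + z = 6 - 4746 = -4740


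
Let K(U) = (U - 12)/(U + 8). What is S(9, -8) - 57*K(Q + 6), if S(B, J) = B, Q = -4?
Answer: 66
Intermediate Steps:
K(U) = (-12 + U)/(8 + U)
S(9, -8) - 57*K(Q + 6) = 9 - 57*(-12 + (-4 + 6))/(8 + (-4 + 6)) = 9 - 57*(-12 + 2)/(8 + 2) = 9 - 57*(-10)/10 = 9 - 57*(-1) = 9 + 57 = 66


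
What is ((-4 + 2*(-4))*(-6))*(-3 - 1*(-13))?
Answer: 720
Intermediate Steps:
((-4 + 2*(-4))*(-6))*(-3 - 1*(-13)) = ((-4 - 8)*(-6))*(-3 + 13) = -12*(-6)*10 = 72*10 = 720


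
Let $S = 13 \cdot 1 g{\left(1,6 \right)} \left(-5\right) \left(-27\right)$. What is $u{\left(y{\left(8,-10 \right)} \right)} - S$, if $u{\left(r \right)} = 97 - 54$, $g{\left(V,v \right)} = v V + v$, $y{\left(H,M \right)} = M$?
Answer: $-21017$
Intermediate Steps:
$g{\left(V,v \right)} = v + V v$ ($g{\left(V,v \right)} = V v + v = v + V v$)
$u{\left(r \right)} = 43$ ($u{\left(r \right)} = 97 - 54 = 43$)
$S = 21060$ ($S = 13 \cdot 1 \cdot 6 \left(1 + 1\right) \left(-5\right) \left(-27\right) = 13 \cdot 1 \cdot 6 \cdot 2 \left(-5\right) \left(-27\right) = 13 \cdot 1 \cdot 12 \left(-5\right) \left(-27\right) = 13 \cdot 12 \left(-5\right) \left(-27\right) = 13 \left(-60\right) \left(-27\right) = \left(-780\right) \left(-27\right) = 21060$)
$u{\left(y{\left(8,-10 \right)} \right)} - S = 43 - 21060 = -21017$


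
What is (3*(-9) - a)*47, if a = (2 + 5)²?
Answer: -3572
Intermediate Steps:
a = 49 (a = 7² = 49)
(3*(-9) - a)*47 = (3*(-9) - 1*49)*47 = (-27 - 49)*47 = -76*47 = -3572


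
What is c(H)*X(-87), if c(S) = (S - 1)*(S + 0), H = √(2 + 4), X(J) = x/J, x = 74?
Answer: -148/29 + 74*√6/87 ≈ -3.0200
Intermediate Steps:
X(J) = 74/J
H = √6 ≈ 2.4495
c(S) = S*(-1 + S) (c(S) = (-1 + S)*S = S*(-1 + S))
c(H)*X(-87) = (√6*(-1 + √6))*(74/(-87)) = (√6*(-1 + √6))*(74*(-1/87)) = (√6*(-1 + √6))*(-74/87) = -74*√6*(-1 + √6)/87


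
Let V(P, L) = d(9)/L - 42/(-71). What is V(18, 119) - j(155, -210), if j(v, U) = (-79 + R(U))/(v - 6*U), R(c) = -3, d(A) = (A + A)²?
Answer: 40315648/11955335 ≈ 3.3722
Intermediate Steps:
d(A) = 4*A² (d(A) = (2*A)² = 4*A²)
V(P, L) = 42/71 + 324/L (V(P, L) = (4*9²)/L - 42/(-71) = (4*81)/L - 42*(-1/71) = 324/L + 42/71 = 42/71 + 324/L)
j(v, U) = -82/(v - 6*U) (j(v, U) = (-79 - 3)/(v - 6*U) = -82/(v - 6*U))
V(18, 119) - j(155, -210) = (42/71 + 324/119) - 82/(-1*155 + 6*(-210)) = (42/71 + 324*(1/119)) - 82/(-155 - 1260) = (42/71 + 324/119) - 82/(-1415) = 28002/8449 - 82*(-1)/1415 = 28002/8449 - 1*(-82/1415) = 28002/8449 + 82/1415 = 40315648/11955335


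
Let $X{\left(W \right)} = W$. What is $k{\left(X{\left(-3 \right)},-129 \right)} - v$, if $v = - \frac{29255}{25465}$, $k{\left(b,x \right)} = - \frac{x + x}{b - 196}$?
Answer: $- \frac{149645}{1013507} \approx -0.14765$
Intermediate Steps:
$k{\left(b,x \right)} = - \frac{2 x}{-196 + b}$
$v = - \frac{5851}{5093}$ ($v = \left(-29255\right) \frac{1}{25465} = - \frac{5851}{5093} \approx -1.1488$)
$k{\left(X{\left(-3 \right)},-129 \right)} - v = \left(-2\right) \left(-129\right) \frac{1}{-196 - 3} - - \frac{5851}{5093} = \left(-2\right) \left(-129\right) \frac{1}{-199} + \frac{5851}{5093} = \left(-2\right) \left(-129\right) \left(- \frac{1}{199}\right) + \frac{5851}{5093} = - \frac{258}{199} + \frac{5851}{5093} = - \frac{149645}{1013507}$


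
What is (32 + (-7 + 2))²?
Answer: 729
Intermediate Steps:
(32 + (-7 + 2))² = (32 - 5)² = 27² = 729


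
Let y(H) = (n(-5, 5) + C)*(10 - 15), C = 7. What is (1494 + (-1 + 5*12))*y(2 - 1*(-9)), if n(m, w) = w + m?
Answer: -54355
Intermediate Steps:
n(m, w) = m + w
y(H) = -35 (y(H) = ((-5 + 5) + 7)*(10 - 15) = (0 + 7)*(-5) = 7*(-5) = -35)
(1494 + (-1 + 5*12))*y(2 - 1*(-9)) = (1494 + (-1 + 5*12))*(-35) = (1494 + (-1 + 60))*(-35) = (1494 + 59)*(-35) = 1553*(-35) = -54355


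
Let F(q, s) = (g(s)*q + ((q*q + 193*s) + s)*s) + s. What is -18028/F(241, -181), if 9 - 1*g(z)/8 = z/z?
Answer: 4507/1035446 ≈ 0.0043527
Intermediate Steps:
g(z) = 64 (g(z) = 72 - 8*z/z = 72 - 8*1 = 72 - 8 = 64)
F(q, s) = s + 64*q + s*(q² + 194*s) (F(q, s) = (64*q + ((q*q + 193*s) + s)*s) + s = (64*q + ((q² + 193*s) + s)*s) + s = (64*q + (q² + 194*s)*s) + s = (64*q + s*(q² + 194*s)) + s = s + 64*q + s*(q² + 194*s))
-18028/F(241, -181) = -18028/(-181 + 64*241 + 194*(-181)² - 181*241²) = -18028/(-181 + 15424 + 194*32761 - 181*58081) = -18028/(-181 + 15424 + 6355634 - 10512661) = -18028/(-4141784) = -18028*(-1/4141784) = 4507/1035446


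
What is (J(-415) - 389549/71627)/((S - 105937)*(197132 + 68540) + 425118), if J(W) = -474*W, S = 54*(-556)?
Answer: -14089357621/2587210622611598 ≈ -5.4458e-6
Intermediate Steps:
S = -30024
(J(-415) - 389549/71627)/((S - 105937)*(197132 + 68540) + 425118) = (-474*(-415) - 389549/71627)/((-30024 - 105937)*(197132 + 68540) + 425118) = (196710 - 389549*1/71627)/(-135961*265672 + 425118) = (196710 - 389549/71627)/(-36121030792 + 425118) = (14089357621/71627)/(-36120605674) = (14089357621/71627)*(-1/36120605674) = -14089357621/2587210622611598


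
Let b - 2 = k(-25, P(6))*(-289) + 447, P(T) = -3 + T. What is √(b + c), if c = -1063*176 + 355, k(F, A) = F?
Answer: I*√179059 ≈ 423.15*I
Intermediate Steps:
c = -186733 (c = -187088 + 355 = -186733)
b = 7674 (b = 2 + (-25*(-289) + 447) = 2 + (7225 + 447) = 2 + 7672 = 7674)
√(b + c) = √(7674 - 186733) = √(-179059) = I*√179059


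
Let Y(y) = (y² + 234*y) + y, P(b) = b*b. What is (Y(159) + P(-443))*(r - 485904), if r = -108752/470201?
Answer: -59150428134281120/470201 ≈ -1.2580e+11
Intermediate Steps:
P(b) = b²
Y(y) = y² + 235*y
r = -108752/470201 (r = -108752*1/470201 = -108752/470201 ≈ -0.23129)
(Y(159) + P(-443))*(r - 485904) = (159*(235 + 159) + (-443)²)*(-108752/470201 - 485904) = (159*394 + 196249)*(-228472655456/470201) = (62646 + 196249)*(-228472655456/470201) = 258895*(-228472655456/470201) = -59150428134281120/470201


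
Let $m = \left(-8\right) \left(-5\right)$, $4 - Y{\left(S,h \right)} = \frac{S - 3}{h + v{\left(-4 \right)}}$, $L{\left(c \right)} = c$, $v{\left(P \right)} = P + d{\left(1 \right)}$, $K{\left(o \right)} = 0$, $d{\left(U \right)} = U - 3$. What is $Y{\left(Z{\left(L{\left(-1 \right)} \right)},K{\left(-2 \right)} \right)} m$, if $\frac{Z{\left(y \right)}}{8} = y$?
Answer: $\frac{260}{3} \approx 86.667$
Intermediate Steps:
$d{\left(U \right)} = -3 + U$ ($d{\left(U \right)} = U - 3 = -3 + U$)
$v{\left(P \right)} = -2 + P$ ($v{\left(P \right)} = P + \left(-3 + 1\right) = P - 2 = -2 + P$)
$Z{\left(y \right)} = 8 y$
$Y{\left(S,h \right)} = 4 - \frac{-3 + S}{-6 + h}$ ($Y{\left(S,h \right)} = 4 - \frac{S - 3}{h - 6} = 4 - \frac{-3 + S}{h - 6} = 4 - \frac{-3 + S}{-6 + h}$)
$m = 40$
$Y{\left(Z{\left(L{\left(-1 \right)} \right)},K{\left(-2 \right)} \right)} m = \frac{-21 - 8 \left(-1\right) + 4 \cdot 0}{-6 + 0} \cdot 40 = \frac{-21 - -8 + 0}{-6} \cdot 40 = - \frac{-21 + 8 + 0}{6} \cdot 40 = \left(- \frac{1}{6}\right) \left(-13\right) 40 = \frac{13}{6} \cdot 40 = \frac{260}{3}$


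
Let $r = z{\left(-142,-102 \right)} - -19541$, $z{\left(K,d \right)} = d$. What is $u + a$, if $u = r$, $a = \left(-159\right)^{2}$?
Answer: $44720$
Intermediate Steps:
$a = 25281$
$r = 19439$ ($r = -102 - -19541 = -102 + 19541 = 19439$)
$u = 19439$
$u + a = 19439 + 25281 = 44720$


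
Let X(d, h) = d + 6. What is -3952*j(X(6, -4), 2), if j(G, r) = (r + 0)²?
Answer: -15808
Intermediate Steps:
X(d, h) = 6 + d
j(G, r) = r²
-3952*j(X(6, -4), 2) = -3952*2² = -3952*4 = -15808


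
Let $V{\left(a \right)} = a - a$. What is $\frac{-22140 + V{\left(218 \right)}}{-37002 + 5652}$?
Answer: $\frac{738}{1045} \approx 0.70622$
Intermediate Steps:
$V{\left(a \right)} = 0$
$\frac{-22140 + V{\left(218 \right)}}{-37002 + 5652} = \frac{-22140 + 0}{-37002 + 5652} = - \frac{22140}{-31350} = \left(-22140\right) \left(- \frac{1}{31350}\right) = \frac{738}{1045}$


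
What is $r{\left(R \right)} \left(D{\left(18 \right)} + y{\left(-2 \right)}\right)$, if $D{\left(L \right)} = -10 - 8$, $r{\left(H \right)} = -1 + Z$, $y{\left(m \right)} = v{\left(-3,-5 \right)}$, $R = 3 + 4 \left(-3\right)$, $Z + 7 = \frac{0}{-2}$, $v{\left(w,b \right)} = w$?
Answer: $168$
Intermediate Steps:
$Z = -7$ ($Z = -7 + \frac{0}{-2} = -7 + 0 \left(- \frac{1}{2}\right) = -7 + 0 = -7$)
$R = -9$ ($R = 3 - 12 = -9$)
$y{\left(m \right)} = -3$
$r{\left(H \right)} = -8$ ($r{\left(H \right)} = -1 - 7 = -8$)
$D{\left(L \right)} = -18$ ($D{\left(L \right)} = -10 - 8 = -18$)
$r{\left(R \right)} \left(D{\left(18 \right)} + y{\left(-2 \right)}\right) = - 8 \left(-18 - 3\right) = \left(-8\right) \left(-21\right) = 168$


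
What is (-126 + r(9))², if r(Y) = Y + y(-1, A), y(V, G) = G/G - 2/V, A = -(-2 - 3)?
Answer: 12996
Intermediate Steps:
A = 5 (A = -1*(-5) = 5)
y(V, G) = 1 - 2/V
r(Y) = 3 + Y (r(Y) = Y + (-2 - 1)/(-1) = Y - 1*(-3) = Y + 3 = 3 + Y)
(-126 + r(9))² = (-126 + (3 + 9))² = (-126 + 12)² = (-114)² = 12996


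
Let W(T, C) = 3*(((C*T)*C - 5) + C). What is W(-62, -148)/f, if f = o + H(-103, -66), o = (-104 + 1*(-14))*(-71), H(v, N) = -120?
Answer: -4074603/8258 ≈ -493.41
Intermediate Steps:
W(T, C) = -15 + 3*C + 3*T*C² (W(T, C) = 3*((T*C² - 5) + C) = 3*((-5 + T*C²) + C) = 3*(-5 + C + T*C²) = -15 + 3*C + 3*T*C²)
o = 8378 (o = (-104 - 14)*(-71) = -118*(-71) = 8378)
f = 8258 (f = 8378 - 120 = 8258)
W(-62, -148)/f = (-15 + 3*(-148) + 3*(-62)*(-148)²)/8258 = (-15 - 444 + 3*(-62)*21904)*(1/8258) = (-15 - 444 - 4074144)*(1/8258) = -4074603*1/8258 = -4074603/8258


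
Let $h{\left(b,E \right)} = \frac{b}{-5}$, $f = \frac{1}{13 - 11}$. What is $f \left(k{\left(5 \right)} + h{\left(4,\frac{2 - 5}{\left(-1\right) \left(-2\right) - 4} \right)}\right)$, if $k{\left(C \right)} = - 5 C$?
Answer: $- \frac{129}{10} \approx -12.9$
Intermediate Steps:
$f = \frac{1}{2} \approx 0.5$
$h{\left(b,E \right)} = - \frac{b}{5}$ ($h{\left(b,E \right)} = b \left(- \frac{1}{5}\right) = - \frac{b}{5}$)
$f \left(k{\left(5 \right)} + h{\left(4,\frac{2 - 5}{\left(-1\right) \left(-2\right) - 4} \right)}\right) = \frac{\left(-5\right) 5 - \frac{4}{5}}{2} = \frac{-25 - \frac{4}{5}}{2} = \frac{1}{2} \left(- \frac{129}{5}\right) = - \frac{129}{10}$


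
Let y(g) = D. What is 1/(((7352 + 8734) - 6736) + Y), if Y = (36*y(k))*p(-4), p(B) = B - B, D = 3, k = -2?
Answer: 1/9350 ≈ 0.00010695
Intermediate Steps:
y(g) = 3
p(B) = 0
Y = 0 (Y = (36*3)*0 = 108*0 = 0)
1/(((7352 + 8734) - 6736) + Y) = 1/(((7352 + 8734) - 6736) + 0) = 1/((16086 - 6736) + 0) = 1/(9350 + 0) = 1/9350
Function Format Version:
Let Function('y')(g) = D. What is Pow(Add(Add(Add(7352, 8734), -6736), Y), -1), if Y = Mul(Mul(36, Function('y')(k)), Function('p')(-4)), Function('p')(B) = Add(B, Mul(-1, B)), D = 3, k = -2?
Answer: Rational(1, 9350) ≈ 0.00010695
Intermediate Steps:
Function('y')(g) = 3
Function('p')(B) = 0
Y = 0 (Y = Mul(Mul(36, 3), 0) = Mul(108, 0) = 0)
Pow(Add(Add(Add(7352, 8734), -6736), Y), -1) = Pow(Add(Add(Add(7352, 8734), -6736), 0), -1) = Pow(Add(Add(16086, -6736), 0), -1) = Pow(Add(9350, 0), -1) = Pow(9350, -1) = Rational(1, 9350)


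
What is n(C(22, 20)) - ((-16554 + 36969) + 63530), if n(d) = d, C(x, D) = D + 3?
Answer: -83922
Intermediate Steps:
C(x, D) = 3 + D
n(C(22, 20)) - ((-16554 + 36969) + 63530) = (3 + 20) - ((-16554 + 36969) + 63530) = 23 - (20415 + 63530) = 23 - 1*83945 = 23 - 83945 = -83922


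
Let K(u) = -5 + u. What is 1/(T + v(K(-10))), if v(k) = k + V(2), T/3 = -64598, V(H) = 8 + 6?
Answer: -1/193795 ≈ -5.1601e-6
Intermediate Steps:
V(H) = 14
T = -193794 (T = 3*(-64598) = -193794)
v(k) = 14 + k (v(k) = k + 14 = 14 + k)
1/(T + v(K(-10))) = 1/(-193794 + (14 + (-5 - 10))) = 1/(-193794 + (14 - 15)) = 1/(-193794 - 1) = 1/(-193795) = -1/193795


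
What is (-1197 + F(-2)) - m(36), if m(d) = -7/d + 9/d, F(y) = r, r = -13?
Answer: -21781/18 ≈ -1210.1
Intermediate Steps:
F(y) = -13
m(d) = 2/d
(-1197 + F(-2)) - m(36) = (-1197 - 13) - 2/36 = -1210 - 2/36 = -1210 - 1*1/18 = -1210 - 1/18 = -21781/18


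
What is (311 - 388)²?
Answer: 5929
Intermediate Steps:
(311 - 388)² = (-77)² = 5929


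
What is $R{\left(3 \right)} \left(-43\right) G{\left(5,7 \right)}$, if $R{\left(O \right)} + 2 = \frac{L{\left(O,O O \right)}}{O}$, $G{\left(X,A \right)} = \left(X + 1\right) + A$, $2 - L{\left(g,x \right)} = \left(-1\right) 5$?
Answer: $- \frac{559}{3} \approx -186.33$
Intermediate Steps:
$L{\left(g,x \right)} = 7$ ($L{\left(g,x \right)} = 2 - \left(-1\right) 5 = 2 - -5 = 2 + 5 = 7$)
$G{\left(X,A \right)} = 1 + A + X$ ($G{\left(X,A \right)} = \left(1 + X\right) + A = 1 + A + X$)
$R{\left(O \right)} = -2 + \frac{7}{O}$
$R{\left(3 \right)} \left(-43\right) G{\left(5,7 \right)} = \left(-2 + \frac{7}{3}\right) \left(-43\right) \left(1 + 7 + 5\right) = \left(-2 + 7 \cdot \frac{1}{3}\right) \left(-43\right) 13 = \left(-2 + \frac{7}{3}\right) \left(-43\right) 13 = \frac{1}{3} \left(-43\right) 13 = \left(- \frac{43}{3}\right) 13 = - \frac{559}{3}$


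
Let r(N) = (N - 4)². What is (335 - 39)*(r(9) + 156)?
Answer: 53576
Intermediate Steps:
r(N) = (-4 + N)²
(335 - 39)*(r(9) + 156) = (335 - 39)*((-4 + 9)² + 156) = 296*(5² + 156) = 296*(25 + 156) = 296*181 = 53576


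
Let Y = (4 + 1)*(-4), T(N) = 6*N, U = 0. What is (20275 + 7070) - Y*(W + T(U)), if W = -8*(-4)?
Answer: 27985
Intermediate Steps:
W = 32
Y = -20 (Y = 5*(-4) = -20)
(20275 + 7070) - Y*(W + T(U)) = (20275 + 7070) - (-20)*(32 + 6*0) = 27345 - (-20)*(32 + 0) = 27345 - (-20)*32 = 27345 - 1*(-640) = 27345 + 640 = 27985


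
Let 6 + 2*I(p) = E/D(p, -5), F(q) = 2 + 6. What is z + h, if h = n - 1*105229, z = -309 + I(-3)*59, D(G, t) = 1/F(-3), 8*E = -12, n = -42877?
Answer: -148946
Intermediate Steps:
F(q) = 8
E = -3/2 (E = (1/8)*(-12) = -3/2 ≈ -1.5000)
D(G, t) = 1/8
I(p) = -9 (I(p) = -3 + (-3/(2*1/8))/2 = -3 + (-3/2*8)/2 = -3 + (1/2)*(-12) = -3 - 6 = -9)
z = -840 (z = -309 - 9*59 = -309 - 531 = -840)
h = -148106 (h = -42877 - 1*105229 = -42877 - 105229 = -148106)
z + h = -840 - 148106 = -148946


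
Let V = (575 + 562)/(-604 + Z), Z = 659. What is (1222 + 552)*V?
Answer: 2017038/55 ≈ 36673.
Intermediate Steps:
V = 1137/55 (V = (575 + 562)/(-604 + 659) = 1137/55 ≈ 20.673)
(1222 + 552)*V = (1222 + 552)*(1137/55) = 1774*(1137/55) = 2017038/55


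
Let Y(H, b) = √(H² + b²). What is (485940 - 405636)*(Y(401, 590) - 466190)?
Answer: -37436921760 + 80304*√508901 ≈ -3.7380e+10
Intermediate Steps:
(485940 - 405636)*(Y(401, 590) - 466190) = (485940 - 405636)*(√(401² + 590²) - 466190) = 80304*(√(160801 + 348100) - 466190) = 80304*(√508901 - 466190) = 80304*(-466190 + √508901) = -37436921760 + 80304*√508901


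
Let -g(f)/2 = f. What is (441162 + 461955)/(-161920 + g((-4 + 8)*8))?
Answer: -903117/161984 ≈ -5.5753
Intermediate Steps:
g(f) = -2*f
(441162 + 461955)/(-161920 + g((-4 + 8)*8)) = (441162 + 461955)/(-161920 - 2*(-4 + 8)*8) = 903117/(-161920 - 8*8) = 903117/(-161920 - 2*32) = 903117/(-161920 - 64) = 903117/(-161984) = 903117*(-1/161984) = -903117/161984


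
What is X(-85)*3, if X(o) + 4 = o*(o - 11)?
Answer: 24468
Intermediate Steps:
X(o) = -4 + o*(-11 + o) (X(o) = -4 + o*(o - 11) = -4 + o*(-11 + o))
X(-85)*3 = (-4 + (-85)² - 11*(-85))*3 = (-4 + 7225 + 935)*3 = 8156*3 = 24468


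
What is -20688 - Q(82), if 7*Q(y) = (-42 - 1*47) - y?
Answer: -144645/7 ≈ -20664.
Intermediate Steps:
Q(y) = -89/7 - y/7 (Q(y) = ((-42 - 1*47) - y)/7 = ((-42 - 47) - y)/7 = (-89 - y)/7 = -89/7 - y/7)
-20688 - Q(82) = -20688 - (-89/7 - ⅐*82) = -20688 - (-89/7 - 82/7) = -20688 - 1*(-171/7) = -20688 + 171/7 = -144645/7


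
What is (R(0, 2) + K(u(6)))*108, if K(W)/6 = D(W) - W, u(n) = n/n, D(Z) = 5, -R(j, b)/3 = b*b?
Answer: 1296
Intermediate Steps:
R(j, b) = -3*b² (R(j, b) = -3*b*b = -3*b²)
u(n) = 1
K(W) = 30 - 6*W (K(W) = 6*(5 - W) = 30 - 6*W)
(R(0, 2) + K(u(6)))*108 = (-3*2² + (30 - 6*1))*108 = (-3*4 + (30 - 6))*108 = (-12 + 24)*108 = 12*108 = 1296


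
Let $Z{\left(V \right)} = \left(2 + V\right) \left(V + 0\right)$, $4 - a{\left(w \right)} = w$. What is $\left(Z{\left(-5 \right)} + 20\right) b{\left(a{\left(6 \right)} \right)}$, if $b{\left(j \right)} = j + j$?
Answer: $-140$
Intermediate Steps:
$a{\left(w \right)} = 4 - w$
$b{\left(j \right)} = 2 j$
$Z{\left(V \right)} = V \left(2 + V\right)$ ($Z{\left(V \right)} = \left(2 + V\right) V = V \left(2 + V\right)$)
$\left(Z{\left(-5 \right)} + 20\right) b{\left(a{\left(6 \right)} \right)} = \left(- 5 \left(2 - 5\right) + 20\right) 2 \left(4 - 6\right) = \left(\left(-5\right) \left(-3\right) + 20\right) 2 \left(4 - 6\right) = \left(15 + 20\right) 2 \left(-2\right) = 35 \left(-4\right) = -140$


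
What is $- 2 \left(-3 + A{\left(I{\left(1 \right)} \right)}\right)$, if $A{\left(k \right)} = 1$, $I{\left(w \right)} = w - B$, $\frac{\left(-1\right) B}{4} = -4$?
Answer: $4$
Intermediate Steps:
$B = 16$ ($B = \left(-4\right) \left(-4\right) = 16$)
$I{\left(w \right)} = -16 + w$ ($I{\left(w \right)} = w - 16 = -16 + w$)
$- 2 \left(-3 + A{\left(I{\left(1 \right)} \right)}\right) = - 2 \left(-3 + 1\right) = \left(-2\right) \left(-2\right) = 4$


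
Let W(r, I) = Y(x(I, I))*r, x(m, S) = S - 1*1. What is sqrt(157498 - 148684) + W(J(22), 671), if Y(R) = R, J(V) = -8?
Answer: -5360 + sqrt(8814) ≈ -5266.1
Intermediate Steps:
x(m, S) = -1 + S (x(m, S) = S - 1 = -1 + S)
W(r, I) = r*(-1 + I) (W(r, I) = (-1 + I)*r = r*(-1 + I))
sqrt(157498 - 148684) + W(J(22), 671) = sqrt(157498 - 148684) - 8*(-1 + 671) = sqrt(8814) - 8*670 = sqrt(8814) - 5360 = -5360 + sqrt(8814)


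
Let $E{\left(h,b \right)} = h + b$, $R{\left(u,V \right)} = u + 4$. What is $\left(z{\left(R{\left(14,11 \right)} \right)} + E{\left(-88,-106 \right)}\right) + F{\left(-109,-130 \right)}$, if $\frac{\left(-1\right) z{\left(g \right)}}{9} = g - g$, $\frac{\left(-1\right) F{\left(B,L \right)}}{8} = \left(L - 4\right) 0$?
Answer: $-194$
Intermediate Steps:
$R{\left(u,V \right)} = 4 + u$
$F{\left(B,L \right)} = 0$ ($F{\left(B,L \right)} = - 8 \left(L - 4\right) 0 = - 8 \left(-4 + L\right) 0 = \left(-8\right) 0 = 0$)
$z{\left(g \right)} = 0$ ($z{\left(g \right)} = - 9 \left(g - g\right) = \left(-9\right) 0 = 0$)
$E{\left(h,b \right)} = b + h$
$\left(z{\left(R{\left(14,11 \right)} \right)} + E{\left(-88,-106 \right)}\right) + F{\left(-109,-130 \right)} = \left(0 - 194\right) + 0 = -194 + 0 = -194$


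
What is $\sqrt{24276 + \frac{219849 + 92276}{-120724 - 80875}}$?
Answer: $\frac{\sqrt{986566074413201}}{201599} \approx 155.8$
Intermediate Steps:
$\sqrt{24276 + \frac{219849 + 92276}{-120724 - 80875}} = \sqrt{24276 + \frac{312125}{-201599}} = \sqrt{24276 + 312125 \left(- \frac{1}{201599}\right)} = \sqrt{24276 - \frac{312125}{201599}} = \sqrt{\frac{4893705199}{201599}} = \frac{\sqrt{986566074413201}}{201599}$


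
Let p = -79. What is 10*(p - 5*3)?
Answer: -940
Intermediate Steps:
10*(p - 5*3) = 10*(-79 - 5*3) = 10*(-79 - 15) = 10*(-94) = -940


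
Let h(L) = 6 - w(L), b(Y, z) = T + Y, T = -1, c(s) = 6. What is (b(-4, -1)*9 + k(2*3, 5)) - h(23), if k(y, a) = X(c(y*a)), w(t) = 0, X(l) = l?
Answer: -45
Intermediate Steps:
k(y, a) = 6
b(Y, z) = -1 + Y
h(L) = 6 (h(L) = 6 - 1*0 = 6 + 0 = 6)
(b(-4, -1)*9 + k(2*3, 5)) - h(23) = ((-1 - 4)*9 + 6) - 1*6 = (-5*9 + 6) - 6 = (-45 + 6) - 6 = -39 - 6 = -45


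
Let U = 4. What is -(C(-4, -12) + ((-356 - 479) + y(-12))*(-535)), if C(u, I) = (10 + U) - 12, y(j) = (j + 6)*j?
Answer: -408207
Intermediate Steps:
y(j) = j*(6 + j) (y(j) = (6 + j)*j = j*(6 + j))
C(u, I) = 2 (C(u, I) = (10 + 4) - 12 = 14 - 12 = 2)
-(C(-4, -12) + ((-356 - 479) + y(-12))*(-535)) = -(2 + ((-356 - 479) - 12*(6 - 12))*(-535)) = -(2 + (-835 - 12*(-6))*(-535)) = -(2 + (-835 + 72)*(-535)) = -(2 - 763*(-535)) = -(2 + 408205) = -1*408207 = -408207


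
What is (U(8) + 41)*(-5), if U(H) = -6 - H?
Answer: -135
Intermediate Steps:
(U(8) + 41)*(-5) = ((-6 - 1*8) + 41)*(-5) = ((-6 - 8) + 41)*(-5) = (-14 + 41)*(-5) = 27*(-5) = -135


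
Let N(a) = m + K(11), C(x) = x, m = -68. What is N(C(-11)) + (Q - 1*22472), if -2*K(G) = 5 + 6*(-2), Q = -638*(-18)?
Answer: -22105/2 ≈ -11053.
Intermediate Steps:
Q = 11484
K(G) = 7/2 (K(G) = -(5 + 6*(-2))/2 = -(5 - 12)/2 = -½*(-7) = 7/2)
N(a) = -129/2 (N(a) = -68 + 7/2 = -129/2)
N(C(-11)) + (Q - 1*22472) = -129/2 + (11484 - 1*22472) = -129/2 + (11484 - 22472) = -129/2 - 10988 = -22105/2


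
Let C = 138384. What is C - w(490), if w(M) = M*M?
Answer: -101716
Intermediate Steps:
w(M) = M**2
C - w(490) = 138384 - 1*490**2 = 138384 - 1*240100 = 138384 - 240100 = -101716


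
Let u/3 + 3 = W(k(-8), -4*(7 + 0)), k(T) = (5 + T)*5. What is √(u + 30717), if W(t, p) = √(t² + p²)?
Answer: √(30708 + 3*√1009) ≈ 175.51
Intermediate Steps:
k(T) = 25 + 5*T
W(t, p) = √(p² + t²)
u = -9 + 3*√1009 (u = -9 + 3*√((-4*(7 + 0))² + (25 + 5*(-8))²) = -9 + 3*√((-4*7)² + (25 - 40)²) = -9 + 3*√((-28)² + (-15)²) = -9 + 3*√(784 + 225) = -9 + 3*√1009 ≈ 86.294)
√(u + 30717) = √((-9 + 3*√1009) + 30717) = √(30708 + 3*√1009)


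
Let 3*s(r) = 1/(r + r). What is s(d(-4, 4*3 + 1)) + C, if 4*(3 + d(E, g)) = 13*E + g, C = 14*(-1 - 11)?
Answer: -25706/153 ≈ -168.01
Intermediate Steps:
C = -168 (C = 14*(-12) = -168)
d(E, g) = -3 + g/4 + 13*E/4 (d(E, g) = -3 + (13*E + g)/4 = -3 + (g + 13*E)/4 = -3 + (g/4 + 13*E/4) = -3 + g/4 + 13*E/4)
s(r) = 1/(6*r) (s(r) = 1/(3*(r + r)) = 1/(3*((2*r))) = (1/(2*r))/3 = 1/(6*r))
s(d(-4, 4*3 + 1)) + C = 1/(6*(-3 + (4*3 + 1)/4 + (13/4)*(-4))) - 168 = 1/(6*(-3 + (12 + 1)/4 - 13)) - 168 = 1/(6*(-3 + (¼)*13 - 13)) - 168 = 1/(6*(-3 + 13/4 - 13)) - 168 = 1/(6*(-51/4)) - 168 = (⅙)*(-4/51) - 168 = -2/153 - 168 = -25706/153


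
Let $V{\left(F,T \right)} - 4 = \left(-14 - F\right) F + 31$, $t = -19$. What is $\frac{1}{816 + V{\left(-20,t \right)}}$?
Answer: $\frac{1}{731} \approx 0.001368$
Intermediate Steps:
$V{\left(F,T \right)} = 35 + F \left(-14 - F\right)$ ($V{\left(F,T \right)} = 4 + \left(\left(-14 - F\right) F + 31\right) = 4 + \left(F \left(-14 - F\right) + 31\right) = 4 + \left(31 + F \left(-14 - F\right)\right) = 35 + F \left(-14 - F\right)$)
$\frac{1}{816 + V{\left(-20,t \right)}} = \frac{1}{816 - 85} = \frac{1}{731}$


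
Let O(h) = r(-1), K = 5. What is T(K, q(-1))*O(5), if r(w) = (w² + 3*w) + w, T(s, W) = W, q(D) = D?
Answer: 3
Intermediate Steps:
r(w) = w² + 4*w
O(h) = -3 (O(h) = -(4 - 1) = -1*3 = -3)
T(K, q(-1))*O(5) = -1*(-3) = 3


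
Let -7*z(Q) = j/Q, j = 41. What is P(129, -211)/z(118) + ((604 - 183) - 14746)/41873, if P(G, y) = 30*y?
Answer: 218935743015/1716793 ≈ 1.2753e+5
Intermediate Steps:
z(Q) = -41/(7*Q)
P(129, -211)/z(118) + ((604 - 183) - 14746)/41873 = (30*(-211))/((-41/7/118)) + ((604 - 183) - 14746)/41873 = -6330/((-41/7*1/118)) + (421 - 14746)*(1/41873) = -6330/(-41/826) - 14325*1/41873 = -6330*(-826/41) - 14325/41873 = 5228580/41 - 14325/41873 = 218935743015/1716793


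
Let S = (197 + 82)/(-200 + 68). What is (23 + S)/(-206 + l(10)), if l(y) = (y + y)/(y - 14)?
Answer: -919/9284 ≈ -0.098987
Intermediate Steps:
S = -93/44 (S = 279/(-132) = 279*(-1/132) = -93/44 ≈ -2.1136)
l(y) = 2*y/(-14 + y) (l(y) = (2*y)/(-14 + y) = 2*y/(-14 + y))
(23 + S)/(-206 + l(10)) = (23 - 93/44)/(-206 + 2*10/(-14 + 10)) = 919/(44*(-206 + 2*10/(-4))) = 919/(44*(-206 + 2*10*(-1/4))) = 919/(44*(-206 - 5)) = (919/44)/(-211) = (919/44)*(-1/211) = -919/9284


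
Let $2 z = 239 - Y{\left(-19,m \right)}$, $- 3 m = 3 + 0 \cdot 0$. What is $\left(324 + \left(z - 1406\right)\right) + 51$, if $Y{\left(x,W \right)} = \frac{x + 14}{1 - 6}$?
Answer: $-912$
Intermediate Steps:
$m = -1$ ($m = - \frac{3 + 0 \cdot 0}{3} = - \frac{3 + 0}{3} = \left(- \frac{1}{3}\right) 3 = -1$)
$Y{\left(x,W \right)} = - \frac{14}{5} - \frac{x}{5}$ ($Y{\left(x,W \right)} = \frac{14 + x}{-5} = \left(14 + x\right) \left(- \frac{1}{5}\right) = - \frac{14}{5} - \frac{x}{5}$)
$z = 119$ ($z = \frac{239 - \left(- \frac{14}{5} - - \frac{19}{5}\right)}{2} = \frac{239 - \left(- \frac{14}{5} + \frac{19}{5}\right)}{2} = \frac{239 - 1}{2} = \frac{1}{2} \cdot 238 = 119$)
$\left(324 + \left(z - 1406\right)\right) + 51 = \left(324 + \left(119 - 1406\right)\right) + 51 = \left(324 - 1287\right) + 51 = -963 + 51 = -912$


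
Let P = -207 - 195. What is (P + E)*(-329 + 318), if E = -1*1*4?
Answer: 4466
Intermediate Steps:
P = -402
E = -4 (E = -1*4 = -4)
(P + E)*(-329 + 318) = (-402 - 4)*(-329 + 318) = -406*(-11) = 4466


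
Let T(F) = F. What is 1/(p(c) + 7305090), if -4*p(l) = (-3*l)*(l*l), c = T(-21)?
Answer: 4/29192577 ≈ 1.3702e-7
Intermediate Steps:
c = -21
p(l) = 3*l³/4 (p(l) = -(-3*l)*l*l/4 = -(-3*l)*l²/4 = -(-3)*l³/4 = 3*l³/4)
1/(p(c) + 7305090) = 1/((¾)*(-21)³ + 7305090) = 1/((¾)*(-9261) + 7305090) = 1/(-27783/4 + 7305090) = 1/(29192577/4) = 4/29192577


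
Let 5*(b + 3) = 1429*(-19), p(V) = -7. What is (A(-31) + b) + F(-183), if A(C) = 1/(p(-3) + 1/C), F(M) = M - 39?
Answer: -6164323/1090 ≈ -5655.3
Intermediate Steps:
F(M) = -39 + M
A(C) = 1/(-7 + 1/C)
b = -27166/5 (b = -3 + (1429*(-19))/5 = -3 + (1/5)*(-27151) = -3 - 27151/5 = -27166/5 ≈ -5433.2)
(A(-31) + b) + F(-183) = (-31/(1 - 7*(-31)) - 27166/5) + (-39 - 183) = (-31/(1 + 217) - 27166/5) - 222 = (-31/218 - 27166/5) - 222 = -5922343/1090 - 222 = -6164323/1090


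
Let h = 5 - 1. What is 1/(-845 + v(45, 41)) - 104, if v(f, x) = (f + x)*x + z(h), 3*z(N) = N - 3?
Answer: -836573/8044 ≈ -104.00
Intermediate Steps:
h = 4
z(N) = -1 + N/3 (z(N) = (N - 3)/3 = (-3 + N)/3 = -1 + N/3)
v(f, x) = 1/3 + x*(f + x) (v(f, x) = (f + x)*x + (-1 + (1/3)*4) = x*(f + x) + (-1 + 4/3) = x*(f + x) + 1/3 = 1/3 + x*(f + x))
1/(-845 + v(45, 41)) - 104 = 1/(-845 + (1/3 + 41**2 + 45*41)) - 104 = 1/(-845 + (1/3 + 1681 + 1845)) - 104 = 1/(-845 + 10579/3) - 104 = 1/(8044/3) - 104 = 3/8044 - 104 = -836573/8044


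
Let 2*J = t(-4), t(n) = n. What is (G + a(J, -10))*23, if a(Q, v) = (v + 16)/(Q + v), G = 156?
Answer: 7153/2 ≈ 3576.5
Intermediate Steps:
J = -2 (J = (½)*(-4) = -2)
a(Q, v) = (16 + v)/(Q + v)
(G + a(J, -10))*23 = (156 + (16 - 10)/(-2 - 10))*23 = (156 + 6/(-12))*23 = (156 - 1/12*6)*23 = (156 - ½)*23 = (311/2)*23 = 7153/2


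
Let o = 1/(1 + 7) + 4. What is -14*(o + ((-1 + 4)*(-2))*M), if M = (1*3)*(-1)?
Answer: -1239/4 ≈ -309.75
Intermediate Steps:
M = -3 (M = 3*(-1) = -3)
o = 33/8 (o = 1/8 + 4 = ⅛ + 4 = 33/8 ≈ 4.1250)
-14*(o + ((-1 + 4)*(-2))*M) = -14*(33/8 + ((-1 + 4)*(-2))*(-3)) = -14*(33/8 + (3*(-2))*(-3)) = -14*(33/8 - 6*(-3)) = -14*(33/8 + 18) = -14*177/8 = -1239/4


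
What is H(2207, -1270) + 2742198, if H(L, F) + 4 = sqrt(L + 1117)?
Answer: 2742194 + 2*sqrt(831) ≈ 2.7423e+6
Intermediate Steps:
H(L, F) = -4 + sqrt(1117 + L) (H(L, F) = -4 + sqrt(L + 1117) = -4 + sqrt(1117 + L))
H(2207, -1270) + 2742198 = (-4 + sqrt(1117 + 2207)) + 2742198 = (-4 + sqrt(3324)) + 2742198 = (-4 + 2*sqrt(831)) + 2742198 = 2742194 + 2*sqrt(831)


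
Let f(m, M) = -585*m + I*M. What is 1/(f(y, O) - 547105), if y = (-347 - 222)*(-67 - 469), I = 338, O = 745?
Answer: -1/178710935 ≈ -5.5956e-9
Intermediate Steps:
y = 304984 (y = -569*(-536) = 304984)
f(m, M) = -585*m + 338*M
1/(f(y, O) - 547105) = 1/((-585*304984 + 338*745) - 547105) = 1/((-178415640 + 251810) - 547105) = 1/(-178163830 - 547105) = 1/(-178710935) = -1/178710935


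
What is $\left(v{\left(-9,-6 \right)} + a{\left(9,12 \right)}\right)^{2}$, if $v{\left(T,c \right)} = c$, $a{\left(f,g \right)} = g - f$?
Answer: $9$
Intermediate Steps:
$\left(v{\left(-9,-6 \right)} + a{\left(9,12 \right)}\right)^{2} = \left(-6 + \left(12 - 9\right)\right)^{2} = \left(-6 + 3\right)^{2} = \left(-3\right)^{2} = 9$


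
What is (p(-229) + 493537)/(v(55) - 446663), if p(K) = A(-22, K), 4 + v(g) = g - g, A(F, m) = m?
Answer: -164436/148889 ≈ -1.1044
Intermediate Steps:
v(g) = -4 (v(g) = -4 + (g - g) = -4 + 0 = -4)
p(K) = K
(p(-229) + 493537)/(v(55) - 446663) = (-229 + 493537)/(-4 - 446663) = 493308/(-446667) = 493308*(-1/446667) = -164436/148889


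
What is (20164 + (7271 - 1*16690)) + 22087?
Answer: 32832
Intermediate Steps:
(20164 + (7271 - 1*16690)) + 22087 = (20164 + (7271 - 16690)) + 22087 = (20164 - 9419) + 22087 = 10745 + 22087 = 32832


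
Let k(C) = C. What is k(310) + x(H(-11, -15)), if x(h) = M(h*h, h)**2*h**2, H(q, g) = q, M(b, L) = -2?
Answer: 794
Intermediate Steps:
x(h) = 4*h**2 (x(h) = (-2)**2*h**2 = 4*h**2)
k(310) + x(H(-11, -15)) = 310 + 4*(-11)**2 = 310 + 4*121 = 310 + 484 = 794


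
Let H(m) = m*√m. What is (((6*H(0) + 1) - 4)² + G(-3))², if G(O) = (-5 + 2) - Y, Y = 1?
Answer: 25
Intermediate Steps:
H(m) = m^(3/2)
G(O) = -4 (G(O) = (-5 + 2) - 1*1 = -3 - 1 = -4)
(((6*H(0) + 1) - 4)² + G(-3))² = (((6*0^(3/2) + 1) - 4)² - 4)² = (((6*0 + 1) - 4)² - 4)² = (((0 + 1) - 4)² - 4)² = ((1 - 4)² - 4)² = ((-3)² - 4)² = (9 - 4)² = 5² = 25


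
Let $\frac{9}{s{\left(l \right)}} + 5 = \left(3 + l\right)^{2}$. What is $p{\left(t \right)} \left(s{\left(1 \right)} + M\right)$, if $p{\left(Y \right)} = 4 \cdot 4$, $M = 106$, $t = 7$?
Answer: $\frac{18800}{11} \approx 1709.1$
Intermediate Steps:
$s{\left(l \right)} = \frac{9}{-5 + \left(3 + l\right)^{2}}$
$p{\left(Y \right)} = 16$
$p{\left(t \right)} \left(s{\left(1 \right)} + M\right) = 16 \left(\frac{9}{-5 + \left(3 + 1\right)^{2}} + 106\right) = 16 \left(\frac{9}{-5 + 4^{2}} + 106\right) = 16 \left(\frac{9}{-5 + 16} + 106\right) = 16 \left(\frac{9}{11} + 106\right) = 16 \cdot \frac{1175}{11} = \frac{18800}{11}$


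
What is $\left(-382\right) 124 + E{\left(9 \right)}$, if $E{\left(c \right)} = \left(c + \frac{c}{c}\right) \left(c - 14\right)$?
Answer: $-47418$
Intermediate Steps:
$E{\left(c \right)} = \left(1 + c\right) \left(-14 + c\right)$ ($E{\left(c \right)} = \left(c + 1\right) \left(-14 + c\right) = \left(1 + c\right) \left(-14 + c\right)$)
$\left(-382\right) 124 + E{\left(9 \right)} = \left(-382\right) 124 - \left(131 - 81\right) = -47368 - 50 = -47418$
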